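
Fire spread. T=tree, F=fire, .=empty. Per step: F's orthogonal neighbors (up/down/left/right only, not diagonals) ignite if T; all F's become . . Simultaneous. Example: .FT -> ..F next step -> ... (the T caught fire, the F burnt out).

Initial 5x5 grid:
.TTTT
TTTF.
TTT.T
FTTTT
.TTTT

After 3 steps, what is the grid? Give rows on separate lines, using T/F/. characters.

Step 1: 4 trees catch fire, 2 burn out
  .TTFT
  TTF..
  FTT.T
  .FTTT
  .TTTT
Step 2: 8 trees catch fire, 4 burn out
  .TF.F
  FF...
  .FF.T
  ..FTT
  .FTTT
Step 3: 3 trees catch fire, 8 burn out
  .F...
  .....
  ....T
  ...FT
  ..FTT

.F...
.....
....T
...FT
..FTT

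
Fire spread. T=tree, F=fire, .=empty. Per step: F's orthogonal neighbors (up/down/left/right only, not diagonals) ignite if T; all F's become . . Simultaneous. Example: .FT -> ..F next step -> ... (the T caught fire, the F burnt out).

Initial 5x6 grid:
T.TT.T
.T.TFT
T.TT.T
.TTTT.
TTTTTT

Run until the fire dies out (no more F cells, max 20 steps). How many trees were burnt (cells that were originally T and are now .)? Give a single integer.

Step 1: +2 fires, +1 burnt (F count now 2)
Step 2: +4 fires, +2 burnt (F count now 4)
Step 3: +3 fires, +4 burnt (F count now 3)
Step 4: +3 fires, +3 burnt (F count now 3)
Step 5: +3 fires, +3 burnt (F count now 3)
Step 6: +2 fires, +3 burnt (F count now 2)
Step 7: +1 fires, +2 burnt (F count now 1)
Step 8: +0 fires, +1 burnt (F count now 0)
Fire out after step 8
Initially T: 21, now '.': 27
Total burnt (originally-T cells now '.'): 18

Answer: 18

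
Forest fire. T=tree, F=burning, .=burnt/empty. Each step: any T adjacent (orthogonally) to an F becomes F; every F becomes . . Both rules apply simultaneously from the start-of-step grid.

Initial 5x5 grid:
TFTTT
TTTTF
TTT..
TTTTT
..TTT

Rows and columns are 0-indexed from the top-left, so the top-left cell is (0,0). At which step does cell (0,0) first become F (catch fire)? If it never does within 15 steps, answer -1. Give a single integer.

Step 1: cell (0,0)='F' (+5 fires, +2 burnt)
  -> target ignites at step 1
Step 2: cell (0,0)='.' (+4 fires, +5 burnt)
Step 3: cell (0,0)='.' (+3 fires, +4 burnt)
Step 4: cell (0,0)='.' (+2 fires, +3 burnt)
Step 5: cell (0,0)='.' (+2 fires, +2 burnt)
Step 6: cell (0,0)='.' (+2 fires, +2 burnt)
Step 7: cell (0,0)='.' (+1 fires, +2 burnt)
Step 8: cell (0,0)='.' (+0 fires, +1 burnt)
  fire out at step 8

1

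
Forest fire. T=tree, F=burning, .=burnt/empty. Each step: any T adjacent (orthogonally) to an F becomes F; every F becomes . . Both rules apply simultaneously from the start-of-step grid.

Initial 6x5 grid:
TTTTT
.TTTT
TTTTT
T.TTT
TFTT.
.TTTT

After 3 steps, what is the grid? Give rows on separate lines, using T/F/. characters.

Step 1: 3 trees catch fire, 1 burn out
  TTTTT
  .TTTT
  TTTTT
  T.TTT
  F.FT.
  .FTTT
Step 2: 4 trees catch fire, 3 burn out
  TTTTT
  .TTTT
  TTTTT
  F.FTT
  ...F.
  ..FTT
Step 3: 4 trees catch fire, 4 burn out
  TTTTT
  .TTTT
  FTFTT
  ...FT
  .....
  ...FT

TTTTT
.TTTT
FTFTT
...FT
.....
...FT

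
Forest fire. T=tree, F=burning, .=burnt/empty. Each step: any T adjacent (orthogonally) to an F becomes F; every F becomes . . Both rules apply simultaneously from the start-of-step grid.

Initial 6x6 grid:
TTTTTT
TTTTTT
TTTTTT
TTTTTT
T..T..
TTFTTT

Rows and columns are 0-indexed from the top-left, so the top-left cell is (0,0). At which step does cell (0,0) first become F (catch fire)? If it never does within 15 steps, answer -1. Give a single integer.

Step 1: cell (0,0)='T' (+2 fires, +1 burnt)
Step 2: cell (0,0)='T' (+3 fires, +2 burnt)
Step 3: cell (0,0)='T' (+3 fires, +3 burnt)
Step 4: cell (0,0)='T' (+4 fires, +3 burnt)
Step 5: cell (0,0)='T' (+6 fires, +4 burnt)
Step 6: cell (0,0)='T' (+6 fires, +6 burnt)
Step 7: cell (0,0)='F' (+5 fires, +6 burnt)
  -> target ignites at step 7
Step 8: cell (0,0)='.' (+2 fires, +5 burnt)
Step 9: cell (0,0)='.' (+0 fires, +2 burnt)
  fire out at step 9

7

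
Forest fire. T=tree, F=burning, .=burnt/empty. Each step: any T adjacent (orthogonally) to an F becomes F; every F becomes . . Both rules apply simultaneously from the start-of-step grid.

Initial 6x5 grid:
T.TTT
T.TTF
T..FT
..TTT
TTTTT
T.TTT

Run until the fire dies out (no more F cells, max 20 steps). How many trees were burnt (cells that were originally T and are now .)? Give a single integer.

Step 1: +4 fires, +2 burnt (F count now 4)
Step 2: +5 fires, +4 burnt (F count now 5)
Step 3: +4 fires, +5 burnt (F count now 4)
Step 4: +3 fires, +4 burnt (F count now 3)
Step 5: +1 fires, +3 burnt (F count now 1)
Step 6: +1 fires, +1 burnt (F count now 1)
Step 7: +0 fires, +1 burnt (F count now 0)
Fire out after step 7
Initially T: 21, now '.': 27
Total burnt (originally-T cells now '.'): 18

Answer: 18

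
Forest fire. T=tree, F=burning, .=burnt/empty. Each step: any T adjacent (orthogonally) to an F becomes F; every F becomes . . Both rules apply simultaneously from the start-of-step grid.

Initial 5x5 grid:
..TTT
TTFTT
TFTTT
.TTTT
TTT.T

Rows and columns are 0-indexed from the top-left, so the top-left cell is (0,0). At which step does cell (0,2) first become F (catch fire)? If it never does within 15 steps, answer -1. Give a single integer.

Step 1: cell (0,2)='F' (+6 fires, +2 burnt)
  -> target ignites at step 1
Step 2: cell (0,2)='.' (+6 fires, +6 burnt)
Step 3: cell (0,2)='.' (+5 fires, +6 burnt)
Step 4: cell (0,2)='.' (+1 fires, +5 burnt)
Step 5: cell (0,2)='.' (+1 fires, +1 burnt)
Step 6: cell (0,2)='.' (+0 fires, +1 burnt)
  fire out at step 6

1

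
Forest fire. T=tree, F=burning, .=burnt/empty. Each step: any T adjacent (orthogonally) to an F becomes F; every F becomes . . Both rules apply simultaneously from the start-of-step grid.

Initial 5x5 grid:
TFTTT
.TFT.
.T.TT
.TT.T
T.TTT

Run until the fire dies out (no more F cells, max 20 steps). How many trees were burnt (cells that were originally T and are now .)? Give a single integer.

Answer: 15

Derivation:
Step 1: +4 fires, +2 burnt (F count now 4)
Step 2: +3 fires, +4 burnt (F count now 3)
Step 3: +3 fires, +3 burnt (F count now 3)
Step 4: +2 fires, +3 burnt (F count now 2)
Step 5: +2 fires, +2 burnt (F count now 2)
Step 6: +1 fires, +2 burnt (F count now 1)
Step 7: +0 fires, +1 burnt (F count now 0)
Fire out after step 7
Initially T: 16, now '.': 24
Total burnt (originally-T cells now '.'): 15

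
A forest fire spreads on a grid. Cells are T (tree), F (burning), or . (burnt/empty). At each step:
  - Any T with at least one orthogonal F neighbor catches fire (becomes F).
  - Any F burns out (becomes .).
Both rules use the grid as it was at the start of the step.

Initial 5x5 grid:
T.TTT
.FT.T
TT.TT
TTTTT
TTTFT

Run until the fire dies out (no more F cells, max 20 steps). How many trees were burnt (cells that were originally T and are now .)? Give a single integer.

Answer: 18

Derivation:
Step 1: +5 fires, +2 burnt (F count now 5)
Step 2: +7 fires, +5 burnt (F count now 7)
Step 3: +4 fires, +7 burnt (F count now 4)
Step 4: +2 fires, +4 burnt (F count now 2)
Step 5: +0 fires, +2 burnt (F count now 0)
Fire out after step 5
Initially T: 19, now '.': 24
Total burnt (originally-T cells now '.'): 18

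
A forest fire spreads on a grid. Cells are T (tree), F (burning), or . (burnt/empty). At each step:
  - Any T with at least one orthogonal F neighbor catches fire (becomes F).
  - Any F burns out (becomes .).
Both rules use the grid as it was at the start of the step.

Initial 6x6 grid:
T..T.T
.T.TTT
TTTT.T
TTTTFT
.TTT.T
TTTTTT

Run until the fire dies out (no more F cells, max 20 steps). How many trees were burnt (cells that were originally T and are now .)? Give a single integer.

Step 1: +2 fires, +1 burnt (F count now 2)
Step 2: +5 fires, +2 burnt (F count now 5)
Step 3: +7 fires, +5 burnt (F count now 7)
Step 4: +8 fires, +7 burnt (F count now 8)
Step 5: +3 fires, +8 burnt (F count now 3)
Step 6: +1 fires, +3 burnt (F count now 1)
Step 7: +0 fires, +1 burnt (F count now 0)
Fire out after step 7
Initially T: 27, now '.': 35
Total burnt (originally-T cells now '.'): 26

Answer: 26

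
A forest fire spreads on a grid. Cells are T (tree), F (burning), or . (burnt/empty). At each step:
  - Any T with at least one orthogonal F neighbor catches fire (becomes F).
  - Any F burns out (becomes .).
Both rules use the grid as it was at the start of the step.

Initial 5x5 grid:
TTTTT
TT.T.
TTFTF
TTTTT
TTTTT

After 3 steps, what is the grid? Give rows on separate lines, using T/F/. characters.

Step 1: 4 trees catch fire, 2 burn out
  TTTTT
  TT.T.
  TF.F.
  TTFTF
  TTTTT
Step 2: 7 trees catch fire, 4 burn out
  TTTTT
  TF.F.
  F....
  TF.F.
  TTFTF
Step 3: 6 trees catch fire, 7 burn out
  TFTFT
  F....
  .....
  F....
  TF.F.

TFTFT
F....
.....
F....
TF.F.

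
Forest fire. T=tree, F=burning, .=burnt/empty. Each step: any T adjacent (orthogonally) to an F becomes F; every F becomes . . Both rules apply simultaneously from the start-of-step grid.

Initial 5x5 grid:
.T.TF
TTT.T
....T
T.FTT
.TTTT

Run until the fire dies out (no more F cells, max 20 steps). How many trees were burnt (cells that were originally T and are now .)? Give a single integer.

Step 1: +4 fires, +2 burnt (F count now 4)
Step 2: +4 fires, +4 burnt (F count now 4)
Step 3: +1 fires, +4 burnt (F count now 1)
Step 4: +0 fires, +1 burnt (F count now 0)
Fire out after step 4
Initially T: 14, now '.': 20
Total burnt (originally-T cells now '.'): 9

Answer: 9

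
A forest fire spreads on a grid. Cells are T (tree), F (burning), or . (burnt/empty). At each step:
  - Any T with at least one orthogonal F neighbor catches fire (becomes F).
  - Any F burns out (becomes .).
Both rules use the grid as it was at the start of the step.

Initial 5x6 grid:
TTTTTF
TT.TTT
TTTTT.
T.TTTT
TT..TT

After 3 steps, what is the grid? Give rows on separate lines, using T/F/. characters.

Step 1: 2 trees catch fire, 1 burn out
  TTTTF.
  TT.TTF
  TTTTT.
  T.TTTT
  TT..TT
Step 2: 2 trees catch fire, 2 burn out
  TTTF..
  TT.TF.
  TTTTT.
  T.TTTT
  TT..TT
Step 3: 3 trees catch fire, 2 burn out
  TTF...
  TT.F..
  TTTTF.
  T.TTTT
  TT..TT

TTF...
TT.F..
TTTTF.
T.TTTT
TT..TT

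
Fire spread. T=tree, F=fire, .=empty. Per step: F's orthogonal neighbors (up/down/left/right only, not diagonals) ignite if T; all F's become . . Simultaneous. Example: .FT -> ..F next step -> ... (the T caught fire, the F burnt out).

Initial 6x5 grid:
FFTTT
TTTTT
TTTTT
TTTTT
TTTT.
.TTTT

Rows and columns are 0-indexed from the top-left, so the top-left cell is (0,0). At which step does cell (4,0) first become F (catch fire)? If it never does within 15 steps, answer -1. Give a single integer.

Step 1: cell (4,0)='T' (+3 fires, +2 burnt)
Step 2: cell (4,0)='T' (+4 fires, +3 burnt)
Step 3: cell (4,0)='T' (+5 fires, +4 burnt)
Step 4: cell (4,0)='F' (+5 fires, +5 burnt)
  -> target ignites at step 4
Step 5: cell (4,0)='.' (+4 fires, +5 burnt)
Step 6: cell (4,0)='.' (+3 fires, +4 burnt)
Step 7: cell (4,0)='.' (+1 fires, +3 burnt)
Step 8: cell (4,0)='.' (+1 fires, +1 burnt)
Step 9: cell (4,0)='.' (+0 fires, +1 burnt)
  fire out at step 9

4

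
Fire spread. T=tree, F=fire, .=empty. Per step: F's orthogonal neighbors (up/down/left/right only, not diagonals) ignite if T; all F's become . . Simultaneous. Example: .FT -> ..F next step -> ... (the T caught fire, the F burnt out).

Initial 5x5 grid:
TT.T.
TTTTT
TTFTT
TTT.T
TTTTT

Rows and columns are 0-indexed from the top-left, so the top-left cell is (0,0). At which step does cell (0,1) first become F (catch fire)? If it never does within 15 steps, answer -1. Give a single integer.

Step 1: cell (0,1)='T' (+4 fires, +1 burnt)
Step 2: cell (0,1)='T' (+6 fires, +4 burnt)
Step 3: cell (0,1)='F' (+8 fires, +6 burnt)
  -> target ignites at step 3
Step 4: cell (0,1)='.' (+3 fires, +8 burnt)
Step 5: cell (0,1)='.' (+0 fires, +3 burnt)
  fire out at step 5

3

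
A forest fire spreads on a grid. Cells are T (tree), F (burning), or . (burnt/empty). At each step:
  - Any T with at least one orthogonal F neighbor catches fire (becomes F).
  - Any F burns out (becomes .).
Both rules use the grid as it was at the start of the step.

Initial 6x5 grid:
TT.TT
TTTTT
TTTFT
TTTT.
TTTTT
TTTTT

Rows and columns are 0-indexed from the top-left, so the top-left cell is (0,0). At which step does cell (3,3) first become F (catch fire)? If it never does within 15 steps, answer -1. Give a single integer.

Step 1: cell (3,3)='F' (+4 fires, +1 burnt)
  -> target ignites at step 1
Step 2: cell (3,3)='.' (+6 fires, +4 burnt)
Step 3: cell (3,3)='.' (+7 fires, +6 burnt)
Step 4: cell (3,3)='.' (+6 fires, +7 burnt)
Step 5: cell (3,3)='.' (+3 fires, +6 burnt)
Step 6: cell (3,3)='.' (+1 fires, +3 burnt)
Step 7: cell (3,3)='.' (+0 fires, +1 burnt)
  fire out at step 7

1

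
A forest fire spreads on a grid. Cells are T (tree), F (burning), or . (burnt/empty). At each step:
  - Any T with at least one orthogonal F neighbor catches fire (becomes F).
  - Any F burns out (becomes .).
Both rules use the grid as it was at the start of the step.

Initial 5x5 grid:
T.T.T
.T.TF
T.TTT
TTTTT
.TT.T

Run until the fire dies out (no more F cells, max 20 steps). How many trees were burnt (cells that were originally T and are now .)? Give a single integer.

Answer: 14

Derivation:
Step 1: +3 fires, +1 burnt (F count now 3)
Step 2: +2 fires, +3 burnt (F count now 2)
Step 3: +3 fires, +2 burnt (F count now 3)
Step 4: +1 fires, +3 burnt (F count now 1)
Step 5: +2 fires, +1 burnt (F count now 2)
Step 6: +2 fires, +2 burnt (F count now 2)
Step 7: +1 fires, +2 burnt (F count now 1)
Step 8: +0 fires, +1 burnt (F count now 0)
Fire out after step 8
Initially T: 17, now '.': 22
Total burnt (originally-T cells now '.'): 14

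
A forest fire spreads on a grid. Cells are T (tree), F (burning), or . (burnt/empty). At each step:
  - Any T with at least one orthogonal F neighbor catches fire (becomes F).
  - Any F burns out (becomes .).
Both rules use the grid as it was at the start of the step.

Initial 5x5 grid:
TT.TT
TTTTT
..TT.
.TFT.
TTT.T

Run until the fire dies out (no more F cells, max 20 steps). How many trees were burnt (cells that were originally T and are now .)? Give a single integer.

Step 1: +4 fires, +1 burnt (F count now 4)
Step 2: +3 fires, +4 burnt (F count now 3)
Step 3: +3 fires, +3 burnt (F count now 3)
Step 4: +4 fires, +3 burnt (F count now 4)
Step 5: +2 fires, +4 burnt (F count now 2)
Step 6: +0 fires, +2 burnt (F count now 0)
Fire out after step 6
Initially T: 17, now '.': 24
Total burnt (originally-T cells now '.'): 16

Answer: 16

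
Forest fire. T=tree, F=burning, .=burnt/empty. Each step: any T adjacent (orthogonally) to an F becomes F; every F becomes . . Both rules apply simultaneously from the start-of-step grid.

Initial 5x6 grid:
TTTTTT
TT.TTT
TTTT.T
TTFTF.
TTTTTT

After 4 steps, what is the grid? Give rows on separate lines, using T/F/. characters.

Step 1: 5 trees catch fire, 2 burn out
  TTTTTT
  TT.TTT
  TTFT.T
  TF.F..
  TTFTFT
Step 2: 6 trees catch fire, 5 burn out
  TTTTTT
  TT.TTT
  TF.F.T
  F.....
  TF.F.F
Step 3: 4 trees catch fire, 6 burn out
  TTTTTT
  TF.FTT
  F....T
  ......
  F.....
Step 4: 4 trees catch fire, 4 burn out
  TFTFTT
  F...FT
  .....T
  ......
  ......

TFTFTT
F...FT
.....T
......
......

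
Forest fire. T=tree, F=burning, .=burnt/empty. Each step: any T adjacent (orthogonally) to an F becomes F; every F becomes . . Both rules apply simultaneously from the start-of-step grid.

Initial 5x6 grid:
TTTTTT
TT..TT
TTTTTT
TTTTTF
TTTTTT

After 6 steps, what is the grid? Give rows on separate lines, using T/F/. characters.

Step 1: 3 trees catch fire, 1 burn out
  TTTTTT
  TT..TT
  TTTTTF
  TTTTF.
  TTTTTF
Step 2: 4 trees catch fire, 3 burn out
  TTTTTT
  TT..TF
  TTTTF.
  TTTF..
  TTTTF.
Step 3: 5 trees catch fire, 4 burn out
  TTTTTF
  TT..F.
  TTTF..
  TTF...
  TTTF..
Step 4: 4 trees catch fire, 5 burn out
  TTTTF.
  TT....
  TTF...
  TF....
  TTF...
Step 5: 4 trees catch fire, 4 burn out
  TTTF..
  TT....
  TF....
  F.....
  TF....
Step 6: 4 trees catch fire, 4 burn out
  TTF...
  TF....
  F.....
  ......
  F.....

TTF...
TF....
F.....
......
F.....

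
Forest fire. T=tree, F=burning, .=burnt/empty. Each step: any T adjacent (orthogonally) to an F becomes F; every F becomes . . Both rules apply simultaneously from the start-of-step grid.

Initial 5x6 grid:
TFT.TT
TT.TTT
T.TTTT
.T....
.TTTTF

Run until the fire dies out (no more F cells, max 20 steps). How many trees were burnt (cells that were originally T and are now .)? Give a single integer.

Answer: 10

Derivation:
Step 1: +4 fires, +2 burnt (F count now 4)
Step 2: +2 fires, +4 burnt (F count now 2)
Step 3: +2 fires, +2 burnt (F count now 2)
Step 4: +1 fires, +2 burnt (F count now 1)
Step 5: +1 fires, +1 burnt (F count now 1)
Step 6: +0 fires, +1 burnt (F count now 0)
Fire out after step 6
Initially T: 19, now '.': 21
Total burnt (originally-T cells now '.'): 10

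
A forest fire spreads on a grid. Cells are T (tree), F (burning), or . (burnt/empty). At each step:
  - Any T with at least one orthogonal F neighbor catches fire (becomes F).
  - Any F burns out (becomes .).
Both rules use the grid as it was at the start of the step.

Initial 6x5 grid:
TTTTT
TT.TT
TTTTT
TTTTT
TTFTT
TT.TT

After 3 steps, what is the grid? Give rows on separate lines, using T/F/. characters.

Step 1: 3 trees catch fire, 1 burn out
  TTTTT
  TT.TT
  TTTTT
  TTFTT
  TF.FT
  TT.TT
Step 2: 7 trees catch fire, 3 burn out
  TTTTT
  TT.TT
  TTFTT
  TF.FT
  F...F
  TF.FT
Step 3: 6 trees catch fire, 7 burn out
  TTTTT
  TT.TT
  TF.FT
  F...F
  .....
  F...F

TTTTT
TT.TT
TF.FT
F...F
.....
F...F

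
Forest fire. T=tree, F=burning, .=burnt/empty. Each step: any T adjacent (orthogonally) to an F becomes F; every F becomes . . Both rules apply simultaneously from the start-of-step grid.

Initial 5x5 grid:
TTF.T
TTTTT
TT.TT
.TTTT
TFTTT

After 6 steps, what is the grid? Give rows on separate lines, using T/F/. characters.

Step 1: 5 trees catch fire, 2 burn out
  TF..T
  TTFTT
  TT.TT
  .FTTT
  F.FTT
Step 2: 6 trees catch fire, 5 burn out
  F...T
  TF.FT
  TF.TT
  ..FTT
  ...FT
Step 3: 6 trees catch fire, 6 burn out
  ....T
  F...F
  F..FT
  ...FT
  ....F
Step 4: 3 trees catch fire, 6 burn out
  ....F
  .....
  ....F
  ....F
  .....
Step 5: 0 trees catch fire, 3 burn out
  .....
  .....
  .....
  .....
  .....
Step 6: 0 trees catch fire, 0 burn out
  .....
  .....
  .....
  .....
  .....

.....
.....
.....
.....
.....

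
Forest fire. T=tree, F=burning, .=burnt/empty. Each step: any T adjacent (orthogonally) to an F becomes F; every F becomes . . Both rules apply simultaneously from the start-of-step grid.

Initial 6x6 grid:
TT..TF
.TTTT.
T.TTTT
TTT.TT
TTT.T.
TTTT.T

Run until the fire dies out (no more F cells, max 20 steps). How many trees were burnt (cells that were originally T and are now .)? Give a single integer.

Answer: 25

Derivation:
Step 1: +1 fires, +1 burnt (F count now 1)
Step 2: +1 fires, +1 burnt (F count now 1)
Step 3: +2 fires, +1 burnt (F count now 2)
Step 4: +4 fires, +2 burnt (F count now 4)
Step 5: +4 fires, +4 burnt (F count now 4)
Step 6: +2 fires, +4 burnt (F count now 2)
Step 7: +3 fires, +2 burnt (F count now 3)
Step 8: +3 fires, +3 burnt (F count now 3)
Step 9: +4 fires, +3 burnt (F count now 4)
Step 10: +1 fires, +4 burnt (F count now 1)
Step 11: +0 fires, +1 burnt (F count now 0)
Fire out after step 11
Initially T: 26, now '.': 35
Total burnt (originally-T cells now '.'): 25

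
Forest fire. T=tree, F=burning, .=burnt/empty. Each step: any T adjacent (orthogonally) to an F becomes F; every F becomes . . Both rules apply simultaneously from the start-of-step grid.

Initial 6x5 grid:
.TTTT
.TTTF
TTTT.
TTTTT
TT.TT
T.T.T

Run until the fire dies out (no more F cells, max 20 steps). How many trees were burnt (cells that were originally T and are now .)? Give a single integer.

Answer: 22

Derivation:
Step 1: +2 fires, +1 burnt (F count now 2)
Step 2: +3 fires, +2 burnt (F count now 3)
Step 3: +4 fires, +3 burnt (F count now 4)
Step 4: +5 fires, +4 burnt (F count now 5)
Step 5: +3 fires, +5 burnt (F count now 3)
Step 6: +3 fires, +3 burnt (F count now 3)
Step 7: +1 fires, +3 burnt (F count now 1)
Step 8: +1 fires, +1 burnt (F count now 1)
Step 9: +0 fires, +1 burnt (F count now 0)
Fire out after step 9
Initially T: 23, now '.': 29
Total burnt (originally-T cells now '.'): 22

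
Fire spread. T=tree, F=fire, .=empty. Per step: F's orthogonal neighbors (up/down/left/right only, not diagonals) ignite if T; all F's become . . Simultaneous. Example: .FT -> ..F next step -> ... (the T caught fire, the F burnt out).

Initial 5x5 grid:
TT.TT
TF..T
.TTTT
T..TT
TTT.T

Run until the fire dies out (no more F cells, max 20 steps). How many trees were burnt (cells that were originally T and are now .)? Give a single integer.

Step 1: +3 fires, +1 burnt (F count now 3)
Step 2: +2 fires, +3 burnt (F count now 2)
Step 3: +1 fires, +2 burnt (F count now 1)
Step 4: +2 fires, +1 burnt (F count now 2)
Step 5: +2 fires, +2 burnt (F count now 2)
Step 6: +2 fires, +2 burnt (F count now 2)
Step 7: +1 fires, +2 burnt (F count now 1)
Step 8: +0 fires, +1 burnt (F count now 0)
Fire out after step 8
Initially T: 17, now '.': 21
Total burnt (originally-T cells now '.'): 13

Answer: 13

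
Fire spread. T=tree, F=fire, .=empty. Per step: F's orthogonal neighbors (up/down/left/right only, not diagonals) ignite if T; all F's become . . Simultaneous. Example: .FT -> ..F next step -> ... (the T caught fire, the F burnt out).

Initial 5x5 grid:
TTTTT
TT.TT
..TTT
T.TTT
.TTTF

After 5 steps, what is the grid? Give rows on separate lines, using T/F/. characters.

Step 1: 2 trees catch fire, 1 burn out
  TTTTT
  TT.TT
  ..TTT
  T.TTF
  .TTF.
Step 2: 3 trees catch fire, 2 burn out
  TTTTT
  TT.TT
  ..TTF
  T.TF.
  .TF..
Step 3: 4 trees catch fire, 3 burn out
  TTTTT
  TT.TF
  ..TF.
  T.F..
  .F...
Step 4: 3 trees catch fire, 4 burn out
  TTTTF
  TT.F.
  ..F..
  T....
  .....
Step 5: 1 trees catch fire, 3 burn out
  TTTF.
  TT...
  .....
  T....
  .....

TTTF.
TT...
.....
T....
.....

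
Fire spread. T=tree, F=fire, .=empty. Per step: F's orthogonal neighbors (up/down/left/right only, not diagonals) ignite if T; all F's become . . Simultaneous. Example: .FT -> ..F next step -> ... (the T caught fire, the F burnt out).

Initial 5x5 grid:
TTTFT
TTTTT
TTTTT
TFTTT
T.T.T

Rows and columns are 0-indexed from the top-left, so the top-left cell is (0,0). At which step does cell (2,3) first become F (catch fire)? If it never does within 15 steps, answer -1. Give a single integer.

Step 1: cell (2,3)='T' (+6 fires, +2 burnt)
Step 2: cell (2,3)='F' (+10 fires, +6 burnt)
  -> target ignites at step 2
Step 3: cell (2,3)='.' (+4 fires, +10 burnt)
Step 4: cell (2,3)='.' (+1 fires, +4 burnt)
Step 5: cell (2,3)='.' (+0 fires, +1 burnt)
  fire out at step 5

2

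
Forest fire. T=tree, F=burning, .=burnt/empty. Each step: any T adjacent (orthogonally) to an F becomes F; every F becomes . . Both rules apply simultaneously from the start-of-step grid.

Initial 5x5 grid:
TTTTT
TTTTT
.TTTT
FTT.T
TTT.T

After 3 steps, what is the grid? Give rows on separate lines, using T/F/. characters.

Step 1: 2 trees catch fire, 1 burn out
  TTTTT
  TTTTT
  .TTTT
  .FT.T
  FTT.T
Step 2: 3 trees catch fire, 2 burn out
  TTTTT
  TTTTT
  .FTTT
  ..F.T
  .FT.T
Step 3: 3 trees catch fire, 3 burn out
  TTTTT
  TFTTT
  ..FTT
  ....T
  ..F.T

TTTTT
TFTTT
..FTT
....T
..F.T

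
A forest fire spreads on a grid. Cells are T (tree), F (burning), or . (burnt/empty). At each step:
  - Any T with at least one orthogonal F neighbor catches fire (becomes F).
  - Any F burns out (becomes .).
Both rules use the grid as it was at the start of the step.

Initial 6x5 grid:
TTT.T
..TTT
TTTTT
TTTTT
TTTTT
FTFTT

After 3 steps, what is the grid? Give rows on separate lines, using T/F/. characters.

Step 1: 4 trees catch fire, 2 burn out
  TTT.T
  ..TTT
  TTTTT
  TTTTT
  FTFTT
  .F.FT
Step 2: 5 trees catch fire, 4 burn out
  TTT.T
  ..TTT
  TTTTT
  FTFTT
  .F.FT
  ....F
Step 3: 5 trees catch fire, 5 burn out
  TTT.T
  ..TTT
  FTFTT
  .F.FT
  ....F
  .....

TTT.T
..TTT
FTFTT
.F.FT
....F
.....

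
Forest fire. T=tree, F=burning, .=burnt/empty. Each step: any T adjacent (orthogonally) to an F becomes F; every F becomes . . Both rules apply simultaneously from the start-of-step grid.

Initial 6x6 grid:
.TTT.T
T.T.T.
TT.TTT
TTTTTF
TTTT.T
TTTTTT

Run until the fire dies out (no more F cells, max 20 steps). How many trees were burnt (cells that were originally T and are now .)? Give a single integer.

Step 1: +3 fires, +1 burnt (F count now 3)
Step 2: +3 fires, +3 burnt (F count now 3)
Step 3: +5 fires, +3 burnt (F count now 5)
Step 4: +3 fires, +5 burnt (F count now 3)
Step 5: +4 fires, +3 burnt (F count now 4)
Step 6: +3 fires, +4 burnt (F count now 3)
Step 7: +2 fires, +3 burnt (F count now 2)
Step 8: +0 fires, +2 burnt (F count now 0)
Fire out after step 8
Initially T: 28, now '.': 31
Total burnt (originally-T cells now '.'): 23

Answer: 23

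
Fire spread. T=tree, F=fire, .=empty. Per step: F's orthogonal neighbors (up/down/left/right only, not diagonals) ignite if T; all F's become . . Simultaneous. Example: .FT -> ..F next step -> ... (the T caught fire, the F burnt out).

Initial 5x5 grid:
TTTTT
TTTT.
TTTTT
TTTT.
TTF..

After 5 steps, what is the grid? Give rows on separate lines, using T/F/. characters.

Step 1: 2 trees catch fire, 1 burn out
  TTTTT
  TTTT.
  TTTTT
  TTFT.
  TF...
Step 2: 4 trees catch fire, 2 burn out
  TTTTT
  TTTT.
  TTFTT
  TF.F.
  F....
Step 3: 4 trees catch fire, 4 burn out
  TTTTT
  TTFT.
  TF.FT
  F....
  .....
Step 4: 5 trees catch fire, 4 burn out
  TTFTT
  TF.F.
  F...F
  .....
  .....
Step 5: 3 trees catch fire, 5 burn out
  TF.FT
  F....
  .....
  .....
  .....

TF.FT
F....
.....
.....
.....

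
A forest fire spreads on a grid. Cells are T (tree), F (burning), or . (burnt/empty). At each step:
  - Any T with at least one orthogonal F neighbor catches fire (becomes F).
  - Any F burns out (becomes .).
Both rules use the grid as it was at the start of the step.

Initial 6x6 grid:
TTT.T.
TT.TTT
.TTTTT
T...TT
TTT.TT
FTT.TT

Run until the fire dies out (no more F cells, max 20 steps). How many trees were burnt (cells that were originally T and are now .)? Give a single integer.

Step 1: +2 fires, +1 burnt (F count now 2)
Step 2: +3 fires, +2 burnt (F count now 3)
Step 3: +1 fires, +3 burnt (F count now 1)
Step 4: +0 fires, +1 burnt (F count now 0)
Fire out after step 4
Initially T: 26, now '.': 16
Total burnt (originally-T cells now '.'): 6

Answer: 6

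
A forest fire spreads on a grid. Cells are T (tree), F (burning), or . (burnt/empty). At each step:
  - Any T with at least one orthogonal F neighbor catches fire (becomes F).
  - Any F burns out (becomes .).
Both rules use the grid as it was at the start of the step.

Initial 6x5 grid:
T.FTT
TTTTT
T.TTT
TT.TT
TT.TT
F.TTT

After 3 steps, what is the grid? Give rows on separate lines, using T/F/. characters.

Step 1: 3 trees catch fire, 2 burn out
  T..FT
  TTFTT
  T.TTT
  TT.TT
  FT.TT
  ..TTT
Step 2: 6 trees catch fire, 3 burn out
  T...F
  TF.FT
  T.FTT
  FT.TT
  .F.TT
  ..TTT
Step 3: 5 trees catch fire, 6 burn out
  T....
  F...F
  F..FT
  .F.TT
  ...TT
  ..TTT

T....
F...F
F..FT
.F.TT
...TT
..TTT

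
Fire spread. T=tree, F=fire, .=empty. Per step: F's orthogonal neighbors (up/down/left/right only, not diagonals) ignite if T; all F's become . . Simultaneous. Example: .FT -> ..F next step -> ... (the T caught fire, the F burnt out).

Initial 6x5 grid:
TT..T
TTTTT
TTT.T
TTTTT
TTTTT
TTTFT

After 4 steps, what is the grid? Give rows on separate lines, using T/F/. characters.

Step 1: 3 trees catch fire, 1 burn out
  TT..T
  TTTTT
  TTT.T
  TTTTT
  TTTFT
  TTF.F
Step 2: 4 trees catch fire, 3 burn out
  TT..T
  TTTTT
  TTT.T
  TTTFT
  TTF.F
  TF...
Step 3: 4 trees catch fire, 4 burn out
  TT..T
  TTTTT
  TTT.T
  TTF.F
  TF...
  F....
Step 4: 4 trees catch fire, 4 burn out
  TT..T
  TTTTT
  TTF.F
  TF...
  F....
  .....

TT..T
TTTTT
TTF.F
TF...
F....
.....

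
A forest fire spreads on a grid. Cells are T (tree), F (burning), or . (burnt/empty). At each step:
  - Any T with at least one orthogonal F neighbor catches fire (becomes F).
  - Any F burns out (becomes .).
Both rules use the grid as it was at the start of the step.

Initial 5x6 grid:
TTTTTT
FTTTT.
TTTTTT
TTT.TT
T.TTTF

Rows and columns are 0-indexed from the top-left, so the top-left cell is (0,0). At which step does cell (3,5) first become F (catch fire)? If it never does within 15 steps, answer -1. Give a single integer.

Step 1: cell (3,5)='F' (+5 fires, +2 burnt)
  -> target ignites at step 1
Step 2: cell (3,5)='.' (+7 fires, +5 burnt)
Step 3: cell (3,5)='.' (+7 fires, +7 burnt)
Step 4: cell (3,5)='.' (+4 fires, +7 burnt)
Step 5: cell (3,5)='.' (+1 fires, +4 burnt)
Step 6: cell (3,5)='.' (+1 fires, +1 burnt)
Step 7: cell (3,5)='.' (+0 fires, +1 burnt)
  fire out at step 7

1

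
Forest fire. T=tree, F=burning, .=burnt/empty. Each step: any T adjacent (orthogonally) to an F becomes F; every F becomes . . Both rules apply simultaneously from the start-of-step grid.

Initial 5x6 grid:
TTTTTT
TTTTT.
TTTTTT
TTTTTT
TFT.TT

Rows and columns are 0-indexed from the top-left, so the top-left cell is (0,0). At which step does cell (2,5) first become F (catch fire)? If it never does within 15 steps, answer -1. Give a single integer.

Step 1: cell (2,5)='T' (+3 fires, +1 burnt)
Step 2: cell (2,5)='T' (+3 fires, +3 burnt)
Step 3: cell (2,5)='T' (+4 fires, +3 burnt)
Step 4: cell (2,5)='T' (+5 fires, +4 burnt)
Step 5: cell (2,5)='T' (+6 fires, +5 burnt)
Step 6: cell (2,5)='F' (+4 fires, +6 burnt)
  -> target ignites at step 6
Step 7: cell (2,5)='.' (+1 fires, +4 burnt)
Step 8: cell (2,5)='.' (+1 fires, +1 burnt)
Step 9: cell (2,5)='.' (+0 fires, +1 burnt)
  fire out at step 9

6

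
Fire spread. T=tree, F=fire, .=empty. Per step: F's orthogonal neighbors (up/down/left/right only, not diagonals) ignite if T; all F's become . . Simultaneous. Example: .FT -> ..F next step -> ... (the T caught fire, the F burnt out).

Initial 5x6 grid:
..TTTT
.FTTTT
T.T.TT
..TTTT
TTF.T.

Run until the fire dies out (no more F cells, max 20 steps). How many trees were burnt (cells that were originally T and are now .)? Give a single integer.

Answer: 18

Derivation:
Step 1: +3 fires, +2 burnt (F count now 3)
Step 2: +5 fires, +3 burnt (F count now 5)
Step 3: +3 fires, +5 burnt (F count now 3)
Step 4: +5 fires, +3 burnt (F count now 5)
Step 5: +2 fires, +5 burnt (F count now 2)
Step 6: +0 fires, +2 burnt (F count now 0)
Fire out after step 6
Initially T: 19, now '.': 29
Total burnt (originally-T cells now '.'): 18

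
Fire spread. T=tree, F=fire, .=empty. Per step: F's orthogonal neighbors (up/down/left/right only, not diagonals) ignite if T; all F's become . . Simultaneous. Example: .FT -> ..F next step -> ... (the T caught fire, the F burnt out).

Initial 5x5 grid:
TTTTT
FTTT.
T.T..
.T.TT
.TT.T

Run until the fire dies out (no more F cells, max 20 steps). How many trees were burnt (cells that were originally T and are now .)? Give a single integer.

Answer: 10

Derivation:
Step 1: +3 fires, +1 burnt (F count now 3)
Step 2: +2 fires, +3 burnt (F count now 2)
Step 3: +3 fires, +2 burnt (F count now 3)
Step 4: +1 fires, +3 burnt (F count now 1)
Step 5: +1 fires, +1 burnt (F count now 1)
Step 6: +0 fires, +1 burnt (F count now 0)
Fire out after step 6
Initially T: 16, now '.': 19
Total burnt (originally-T cells now '.'): 10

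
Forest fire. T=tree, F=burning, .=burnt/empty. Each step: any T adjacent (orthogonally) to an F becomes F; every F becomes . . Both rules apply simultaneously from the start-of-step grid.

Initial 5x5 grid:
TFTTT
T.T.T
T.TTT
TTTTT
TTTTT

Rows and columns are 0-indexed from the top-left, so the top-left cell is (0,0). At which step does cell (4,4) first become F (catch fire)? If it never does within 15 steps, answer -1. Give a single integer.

Step 1: cell (4,4)='T' (+2 fires, +1 burnt)
Step 2: cell (4,4)='T' (+3 fires, +2 burnt)
Step 3: cell (4,4)='T' (+3 fires, +3 burnt)
Step 4: cell (4,4)='T' (+4 fires, +3 burnt)
Step 5: cell (4,4)='T' (+5 fires, +4 burnt)
Step 6: cell (4,4)='T' (+3 fires, +5 burnt)
Step 7: cell (4,4)='F' (+1 fires, +3 burnt)
  -> target ignites at step 7
Step 8: cell (4,4)='.' (+0 fires, +1 burnt)
  fire out at step 8

7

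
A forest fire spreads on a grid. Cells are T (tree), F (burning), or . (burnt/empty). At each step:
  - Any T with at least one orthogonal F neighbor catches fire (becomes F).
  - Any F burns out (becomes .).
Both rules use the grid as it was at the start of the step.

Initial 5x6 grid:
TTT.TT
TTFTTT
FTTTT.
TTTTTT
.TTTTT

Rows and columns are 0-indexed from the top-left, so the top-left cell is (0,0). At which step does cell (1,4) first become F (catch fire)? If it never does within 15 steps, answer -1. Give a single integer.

Step 1: cell (1,4)='T' (+7 fires, +2 burnt)
Step 2: cell (1,4)='F' (+6 fires, +7 burnt)
  -> target ignites at step 2
Step 3: cell (1,4)='.' (+6 fires, +6 burnt)
Step 4: cell (1,4)='.' (+3 fires, +6 burnt)
Step 5: cell (1,4)='.' (+2 fires, +3 burnt)
Step 6: cell (1,4)='.' (+1 fires, +2 burnt)
Step 7: cell (1,4)='.' (+0 fires, +1 burnt)
  fire out at step 7

2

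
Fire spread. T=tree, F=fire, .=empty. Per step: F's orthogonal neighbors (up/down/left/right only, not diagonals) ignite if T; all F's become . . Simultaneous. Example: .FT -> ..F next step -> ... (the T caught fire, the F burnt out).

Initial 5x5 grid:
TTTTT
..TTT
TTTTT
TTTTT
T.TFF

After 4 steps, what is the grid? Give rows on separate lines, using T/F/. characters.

Step 1: 3 trees catch fire, 2 burn out
  TTTTT
  ..TTT
  TTTTT
  TTTFF
  T.F..
Step 2: 3 trees catch fire, 3 burn out
  TTTTT
  ..TTT
  TTTFF
  TTF..
  T....
Step 3: 4 trees catch fire, 3 burn out
  TTTTT
  ..TFF
  TTF..
  TF...
  T....
Step 4: 5 trees catch fire, 4 burn out
  TTTFF
  ..F..
  TF...
  F....
  T....

TTTFF
..F..
TF...
F....
T....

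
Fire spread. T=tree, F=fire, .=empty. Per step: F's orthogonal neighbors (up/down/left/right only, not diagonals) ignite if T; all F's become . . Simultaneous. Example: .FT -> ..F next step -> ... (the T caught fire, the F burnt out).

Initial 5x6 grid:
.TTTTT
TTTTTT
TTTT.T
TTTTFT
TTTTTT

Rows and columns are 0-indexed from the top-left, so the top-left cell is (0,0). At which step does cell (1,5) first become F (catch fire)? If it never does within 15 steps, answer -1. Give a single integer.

Step 1: cell (1,5)='T' (+3 fires, +1 burnt)
Step 2: cell (1,5)='T' (+5 fires, +3 burnt)
Step 3: cell (1,5)='F' (+5 fires, +5 burnt)
  -> target ignites at step 3
Step 4: cell (1,5)='.' (+7 fires, +5 burnt)
Step 5: cell (1,5)='.' (+5 fires, +7 burnt)
Step 6: cell (1,5)='.' (+2 fires, +5 burnt)
Step 7: cell (1,5)='.' (+0 fires, +2 burnt)
  fire out at step 7

3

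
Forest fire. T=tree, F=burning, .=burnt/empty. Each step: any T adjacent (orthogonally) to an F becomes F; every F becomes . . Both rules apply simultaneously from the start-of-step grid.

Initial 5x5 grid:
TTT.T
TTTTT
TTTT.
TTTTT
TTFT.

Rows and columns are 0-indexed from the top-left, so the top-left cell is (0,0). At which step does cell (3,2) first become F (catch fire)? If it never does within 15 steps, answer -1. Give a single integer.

Step 1: cell (3,2)='F' (+3 fires, +1 burnt)
  -> target ignites at step 1
Step 2: cell (3,2)='.' (+4 fires, +3 burnt)
Step 3: cell (3,2)='.' (+5 fires, +4 burnt)
Step 4: cell (3,2)='.' (+4 fires, +5 burnt)
Step 5: cell (3,2)='.' (+3 fires, +4 burnt)
Step 6: cell (3,2)='.' (+2 fires, +3 burnt)
Step 7: cell (3,2)='.' (+0 fires, +2 burnt)
  fire out at step 7

1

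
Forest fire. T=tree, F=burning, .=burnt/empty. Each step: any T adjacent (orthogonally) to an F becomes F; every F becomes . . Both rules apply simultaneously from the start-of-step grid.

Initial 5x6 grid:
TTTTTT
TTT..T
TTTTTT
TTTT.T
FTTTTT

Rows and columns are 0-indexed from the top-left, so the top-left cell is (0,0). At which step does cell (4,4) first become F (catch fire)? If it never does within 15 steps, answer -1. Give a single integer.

Step 1: cell (4,4)='T' (+2 fires, +1 burnt)
Step 2: cell (4,4)='T' (+3 fires, +2 burnt)
Step 3: cell (4,4)='T' (+4 fires, +3 burnt)
Step 4: cell (4,4)='F' (+5 fires, +4 burnt)
  -> target ignites at step 4
Step 5: cell (4,4)='.' (+4 fires, +5 burnt)
Step 6: cell (4,4)='.' (+3 fires, +4 burnt)
Step 7: cell (4,4)='.' (+2 fires, +3 burnt)
Step 8: cell (4,4)='.' (+2 fires, +2 burnt)
Step 9: cell (4,4)='.' (+1 fires, +2 burnt)
Step 10: cell (4,4)='.' (+0 fires, +1 burnt)
  fire out at step 10

4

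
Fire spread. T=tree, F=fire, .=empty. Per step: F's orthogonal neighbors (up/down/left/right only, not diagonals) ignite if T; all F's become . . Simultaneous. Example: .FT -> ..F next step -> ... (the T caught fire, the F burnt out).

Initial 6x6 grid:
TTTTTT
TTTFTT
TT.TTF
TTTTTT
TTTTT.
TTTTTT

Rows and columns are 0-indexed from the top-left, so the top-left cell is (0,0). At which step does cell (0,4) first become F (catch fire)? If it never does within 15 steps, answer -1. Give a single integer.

Step 1: cell (0,4)='T' (+7 fires, +2 burnt)
Step 2: cell (0,4)='F' (+6 fires, +7 burnt)
  -> target ignites at step 2
Step 3: cell (0,4)='.' (+6 fires, +6 burnt)
Step 4: cell (0,4)='.' (+6 fires, +6 burnt)
Step 5: cell (0,4)='.' (+4 fires, +6 burnt)
Step 6: cell (0,4)='.' (+2 fires, +4 burnt)
Step 7: cell (0,4)='.' (+1 fires, +2 burnt)
Step 8: cell (0,4)='.' (+0 fires, +1 burnt)
  fire out at step 8

2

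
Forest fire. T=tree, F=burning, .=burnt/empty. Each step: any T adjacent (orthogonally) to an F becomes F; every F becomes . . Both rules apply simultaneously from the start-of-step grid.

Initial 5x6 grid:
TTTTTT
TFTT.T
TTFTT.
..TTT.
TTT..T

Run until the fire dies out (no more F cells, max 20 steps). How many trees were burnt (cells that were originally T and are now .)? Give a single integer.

Answer: 20

Derivation:
Step 1: +6 fires, +2 burnt (F count now 6)
Step 2: +7 fires, +6 burnt (F count now 7)
Step 3: +3 fires, +7 burnt (F count now 3)
Step 4: +2 fires, +3 burnt (F count now 2)
Step 5: +1 fires, +2 burnt (F count now 1)
Step 6: +1 fires, +1 burnt (F count now 1)
Step 7: +0 fires, +1 burnt (F count now 0)
Fire out after step 7
Initially T: 21, now '.': 29
Total burnt (originally-T cells now '.'): 20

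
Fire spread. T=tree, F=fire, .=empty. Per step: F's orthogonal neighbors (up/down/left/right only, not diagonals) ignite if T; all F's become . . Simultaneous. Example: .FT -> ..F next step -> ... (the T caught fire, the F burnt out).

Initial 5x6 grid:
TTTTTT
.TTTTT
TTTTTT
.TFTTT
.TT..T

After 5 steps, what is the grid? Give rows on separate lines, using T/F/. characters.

Step 1: 4 trees catch fire, 1 burn out
  TTTTTT
  .TTTTT
  TTFTTT
  .F.FTT
  .TF..T
Step 2: 5 trees catch fire, 4 burn out
  TTTTTT
  .TFTTT
  TF.FTT
  ....FT
  .F...T
Step 3: 6 trees catch fire, 5 burn out
  TTFTTT
  .F.FTT
  F...FT
  .....F
  .....T
Step 4: 5 trees catch fire, 6 burn out
  TF.FTT
  ....FT
  .....F
  ......
  .....F
Step 5: 3 trees catch fire, 5 burn out
  F...FT
  .....F
  ......
  ......
  ......

F...FT
.....F
......
......
......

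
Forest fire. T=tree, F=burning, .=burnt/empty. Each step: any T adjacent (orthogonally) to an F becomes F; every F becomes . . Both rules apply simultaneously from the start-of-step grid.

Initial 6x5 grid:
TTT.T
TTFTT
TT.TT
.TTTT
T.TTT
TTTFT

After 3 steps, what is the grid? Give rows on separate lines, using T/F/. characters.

Step 1: 6 trees catch fire, 2 burn out
  TTF.T
  TF.FT
  TT.TT
  .TTTT
  T.TFT
  TTF.F
Step 2: 9 trees catch fire, 6 burn out
  TF..T
  F...F
  TF.FT
  .TTFT
  T.F.F
  TF...
Step 3: 8 trees catch fire, 9 burn out
  F...F
  .....
  F...F
  .FF.F
  T....
  F....

F...F
.....
F...F
.FF.F
T....
F....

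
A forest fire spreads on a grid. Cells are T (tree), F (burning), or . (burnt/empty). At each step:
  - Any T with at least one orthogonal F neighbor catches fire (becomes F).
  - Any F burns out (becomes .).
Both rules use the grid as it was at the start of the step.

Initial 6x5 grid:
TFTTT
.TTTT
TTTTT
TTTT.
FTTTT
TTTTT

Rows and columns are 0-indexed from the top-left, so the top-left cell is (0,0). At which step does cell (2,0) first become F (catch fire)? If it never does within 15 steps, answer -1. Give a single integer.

Step 1: cell (2,0)='T' (+6 fires, +2 burnt)
Step 2: cell (2,0)='F' (+7 fires, +6 burnt)
  -> target ignites at step 2
Step 3: cell (2,0)='.' (+6 fires, +7 burnt)
Step 4: cell (2,0)='.' (+5 fires, +6 burnt)
Step 5: cell (2,0)='.' (+2 fires, +5 burnt)
Step 6: cell (2,0)='.' (+0 fires, +2 burnt)
  fire out at step 6

2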